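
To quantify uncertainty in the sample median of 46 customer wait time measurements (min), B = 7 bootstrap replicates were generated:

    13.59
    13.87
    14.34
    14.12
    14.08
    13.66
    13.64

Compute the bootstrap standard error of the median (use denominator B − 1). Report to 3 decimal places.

SE* = 0.288

Bootstrap SE is the standard deviation of the 7 replicate medians.
Mean of replicates: (13.59 + 13.87 + 14.34 + 14.12 + 14.08 + 13.66 + 13.64) / 7 = 97.3000 / 7 = 13.9000
Sum of squared deviations: (−0.3100)² + (−0.0300)² + (+0.4400)² + (+0.2200)² + (+0.1800)² + (−0.2400)² + (−0.2600)² = 0.4966
Variance = 0.4966 / 6 = 0.0828
SE* = √0.0828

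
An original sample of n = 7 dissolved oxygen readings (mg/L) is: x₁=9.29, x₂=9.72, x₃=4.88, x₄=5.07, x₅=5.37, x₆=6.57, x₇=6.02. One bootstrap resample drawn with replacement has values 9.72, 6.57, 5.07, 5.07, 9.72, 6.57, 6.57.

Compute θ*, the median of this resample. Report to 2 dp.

θ* = 6.57

Sorted: 5.07, 5.07, 6.57, 6.57, 6.57, 9.72, 9.72
Median = middle value = 6.57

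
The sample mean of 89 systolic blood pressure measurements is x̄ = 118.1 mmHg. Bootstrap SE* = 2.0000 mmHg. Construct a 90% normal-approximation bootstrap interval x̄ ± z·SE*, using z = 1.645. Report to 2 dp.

(114.81, 121.39)

Margin = 1.645 × 2.0000 = 3.290
Interval: 118.1 ± 3.290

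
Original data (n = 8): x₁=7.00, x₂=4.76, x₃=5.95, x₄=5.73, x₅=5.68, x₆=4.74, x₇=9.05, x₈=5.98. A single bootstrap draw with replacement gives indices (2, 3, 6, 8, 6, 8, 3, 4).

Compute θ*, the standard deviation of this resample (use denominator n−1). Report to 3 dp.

Resample values: 4.76, 5.95, 4.74, 5.98, 4.74, 5.98, 5.95, 5.73.
Mean = 5.4787; sum of squared deviations = 2.6179
s² = 2.6179 / 7 = 0.3740
s = √0.3740 = 0.612

θ* = 0.612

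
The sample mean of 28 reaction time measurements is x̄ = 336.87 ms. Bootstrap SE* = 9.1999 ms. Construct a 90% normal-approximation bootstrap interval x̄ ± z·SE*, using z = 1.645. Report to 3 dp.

(321.736, 352.004)

Margin = 1.645 × 9.1999 = 15.1338
Interval: 336.87 ± 15.1338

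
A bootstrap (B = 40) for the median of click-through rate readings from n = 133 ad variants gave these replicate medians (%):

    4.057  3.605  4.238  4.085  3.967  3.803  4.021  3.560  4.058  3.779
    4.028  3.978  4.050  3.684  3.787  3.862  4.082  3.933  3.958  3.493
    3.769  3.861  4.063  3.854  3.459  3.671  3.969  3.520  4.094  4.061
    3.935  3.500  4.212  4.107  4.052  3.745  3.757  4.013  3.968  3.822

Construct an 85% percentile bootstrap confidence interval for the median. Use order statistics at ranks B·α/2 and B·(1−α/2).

(3.500, 4.094)

Sorted replicates: 3.459, 3.493, 3.500, 3.520, 3.560, 3.605, 3.671, 3.684, 3.745, 3.757, 3.769, 3.779, 3.787, 3.803, 3.822, 3.854, 3.861, 3.862, 3.933, 3.935, 3.958, 3.967, 3.968, 3.969, 3.978, 4.013, 4.021, 4.028, 4.050, 4.052, 4.057, 4.058, 4.061, 4.063, 4.082, 4.085, 4.094, 4.107, 4.212, 4.238
α = 0.15; lower rank = 40 × 0.075 = 3; upper rank = 40 × 0.925 = 37.
The 3rd smallest replicate is 3.500; the 37th is 4.094.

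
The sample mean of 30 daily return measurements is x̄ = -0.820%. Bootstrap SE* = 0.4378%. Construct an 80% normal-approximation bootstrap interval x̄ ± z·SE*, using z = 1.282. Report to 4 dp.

(-1.3813, -0.2587)

Margin = 1.282 × 0.4378 = 0.56126
Interval: -0.820 ± 0.56126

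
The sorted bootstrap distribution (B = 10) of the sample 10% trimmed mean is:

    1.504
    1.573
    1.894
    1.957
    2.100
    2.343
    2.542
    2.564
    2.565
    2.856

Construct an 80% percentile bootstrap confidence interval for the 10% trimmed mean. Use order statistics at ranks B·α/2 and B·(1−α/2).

α = 0.20; lower rank = 10 × 0.100 = 1; upper rank = 10 × 0.900 = 9.
The 1st smallest replicate is 1.504; the 9th is 2.565.

(1.504, 2.565)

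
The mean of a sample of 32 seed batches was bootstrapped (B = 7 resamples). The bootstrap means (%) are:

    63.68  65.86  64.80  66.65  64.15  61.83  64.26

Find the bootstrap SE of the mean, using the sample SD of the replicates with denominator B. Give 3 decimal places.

SE* = 1.441

Bootstrap SE is the standard deviation of the 7 replicate means.
Mean of replicates: (63.68 + 65.86 + 64.80 + 66.65 + 64.15 + 61.83 + 64.26) / 7 = 451.2300 / 7 = 64.4614
Sum of squared deviations: (−0.7814)² + (+1.3986)² + (+0.3386)² + (+2.1886)² + (−0.3114)² + (−2.6314)² + (−0.2014)² = 14.5331
Variance = 14.5331 / 7 = 2.0762
SE* = √2.0762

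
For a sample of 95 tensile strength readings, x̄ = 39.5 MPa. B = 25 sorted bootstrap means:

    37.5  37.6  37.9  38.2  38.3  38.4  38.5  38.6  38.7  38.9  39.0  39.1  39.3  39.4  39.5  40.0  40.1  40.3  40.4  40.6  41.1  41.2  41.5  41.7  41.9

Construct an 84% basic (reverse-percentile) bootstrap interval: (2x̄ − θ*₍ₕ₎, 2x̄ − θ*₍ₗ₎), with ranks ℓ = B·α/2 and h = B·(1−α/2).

Percentile endpoints at ranks 2 and 23: θ*₍2₎ = 37.6, θ*₍23₎ = 41.5.
Basic interval reflects these around x̄:
  lower = 2 × 39.5 − 41.5 = 37.5
  upper = 2 × 39.5 − 37.6 = 41.4

(37.5, 41.4)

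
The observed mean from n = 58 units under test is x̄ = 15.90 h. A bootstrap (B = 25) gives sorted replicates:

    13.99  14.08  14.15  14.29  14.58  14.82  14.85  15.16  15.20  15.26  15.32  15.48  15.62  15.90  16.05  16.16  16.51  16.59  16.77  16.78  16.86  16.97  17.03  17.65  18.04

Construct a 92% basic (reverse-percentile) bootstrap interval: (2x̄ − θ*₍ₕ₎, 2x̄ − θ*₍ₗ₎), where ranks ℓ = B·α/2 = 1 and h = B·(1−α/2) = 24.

Percentile endpoints at ranks 1 and 24: θ*₍1₎ = 13.99, θ*₍24₎ = 17.65.
Basic interval reflects these around x̄:
  lower = 2 × 15.90 − 17.65 = 14.15
  upper = 2 × 15.90 − 13.99 = 17.81

(14.15, 17.81)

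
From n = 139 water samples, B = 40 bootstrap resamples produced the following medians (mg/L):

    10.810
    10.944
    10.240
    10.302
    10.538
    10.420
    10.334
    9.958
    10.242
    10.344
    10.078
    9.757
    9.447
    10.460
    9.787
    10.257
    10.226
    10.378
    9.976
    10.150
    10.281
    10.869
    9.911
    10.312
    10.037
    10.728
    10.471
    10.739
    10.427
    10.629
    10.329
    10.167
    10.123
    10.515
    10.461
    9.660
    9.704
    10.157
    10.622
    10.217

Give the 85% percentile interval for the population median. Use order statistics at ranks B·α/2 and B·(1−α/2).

(9.704, 10.739)

Sorted replicates: 9.447, 9.660, 9.704, 9.757, 9.787, 9.911, 9.958, 9.976, 10.037, 10.078, 10.123, 10.150, 10.157, 10.167, 10.217, 10.226, 10.240, 10.242, 10.257, 10.281, 10.302, 10.312, 10.329, 10.334, 10.344, 10.378, 10.420, 10.427, 10.460, 10.461, 10.471, 10.515, 10.538, 10.622, 10.629, 10.728, 10.739, 10.810, 10.869, 10.944
α = 0.15; lower rank = 40 × 0.075 = 3; upper rank = 40 × 0.925 = 37.
The 3rd smallest replicate is 9.704; the 37th is 10.739.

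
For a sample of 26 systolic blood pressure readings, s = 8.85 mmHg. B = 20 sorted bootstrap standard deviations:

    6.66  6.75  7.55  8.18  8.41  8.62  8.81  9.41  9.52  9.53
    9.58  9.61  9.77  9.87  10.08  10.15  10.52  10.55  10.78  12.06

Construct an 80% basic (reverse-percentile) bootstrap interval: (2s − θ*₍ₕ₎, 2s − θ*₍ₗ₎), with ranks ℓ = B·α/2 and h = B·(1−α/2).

Percentile endpoints at ranks 2 and 18: θ*₍2₎ = 6.75, θ*₍18₎ = 10.55.
Basic interval reflects these around s:
  lower = 2 × 8.85 − 10.55 = 7.15
  upper = 2 × 8.85 − 6.75 = 10.95

(7.15, 10.95)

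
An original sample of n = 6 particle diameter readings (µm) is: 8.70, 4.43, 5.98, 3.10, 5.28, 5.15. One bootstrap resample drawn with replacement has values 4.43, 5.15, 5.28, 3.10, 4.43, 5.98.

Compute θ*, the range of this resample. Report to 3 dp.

Range = 5.98 − 3.10 = 2.880

θ* = 2.880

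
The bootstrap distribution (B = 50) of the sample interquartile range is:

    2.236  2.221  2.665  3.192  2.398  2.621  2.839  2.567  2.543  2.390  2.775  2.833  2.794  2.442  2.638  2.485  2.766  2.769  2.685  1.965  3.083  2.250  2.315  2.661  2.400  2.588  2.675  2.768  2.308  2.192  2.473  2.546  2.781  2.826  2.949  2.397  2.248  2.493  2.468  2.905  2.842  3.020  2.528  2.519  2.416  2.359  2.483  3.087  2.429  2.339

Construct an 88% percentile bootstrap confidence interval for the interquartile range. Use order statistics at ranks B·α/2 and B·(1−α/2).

(2.221, 3.020)

Sorted replicates: 1.965, 2.192, 2.221, 2.236, 2.248, 2.250, 2.308, 2.315, 2.339, 2.359, 2.390, 2.397, 2.398, 2.400, 2.416, 2.429, 2.442, 2.468, 2.473, 2.483, 2.485, 2.493, 2.519, 2.528, 2.543, 2.546, 2.567, 2.588, 2.621, 2.638, 2.661, 2.665, 2.675, 2.685, 2.766, 2.768, 2.769, 2.775, 2.781, 2.794, 2.826, 2.833, 2.839, 2.842, 2.905, 2.949, 3.020, 3.083, 3.087, 3.192
α = 0.12; lower rank = 50 × 0.060 = 3; upper rank = 50 × 0.940 = 47.
The 3rd smallest replicate is 2.221; the 47th is 3.020.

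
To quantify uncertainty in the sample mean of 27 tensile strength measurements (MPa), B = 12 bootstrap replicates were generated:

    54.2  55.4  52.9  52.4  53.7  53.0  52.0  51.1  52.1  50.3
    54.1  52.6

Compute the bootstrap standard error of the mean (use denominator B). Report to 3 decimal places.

SE* = 1.346

Bootstrap SE is the standard deviation of the 12 replicate means.
Mean of replicates: (54.2 + 55.4 + 52.9 + 52.4 + 53.7 + 53.0 + 52.0 + 51.1 + 52.1 + 50.3 + 54.1 + 52.6) / 12 = 633.8000 / 12 = 52.8167
Sum of squared deviations: (+1.3833)² + (+2.5833)² + (+0.0833)² + (−0.4167)² + (+0.8833)² + (+0.1833)² + (−0.8167)² + (−1.7167)² + (−0.7167)² + (−2.5167)² + (+1.2833)² + (−0.2167)² = 21.7367
Variance = 21.7367 / 12 = 1.8114
SE* = √1.8114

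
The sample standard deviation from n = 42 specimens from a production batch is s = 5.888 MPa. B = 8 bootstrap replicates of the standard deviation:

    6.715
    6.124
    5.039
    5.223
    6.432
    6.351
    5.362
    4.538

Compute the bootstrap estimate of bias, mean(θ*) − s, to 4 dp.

bias = −0.1650

mean(θ*) = (6.715 + 6.124 + 5.039 + 5.223 + 6.432 + 6.351 + 5.362 + 4.538) / 8 = 5.72300
bias = 5.72300 − 5.888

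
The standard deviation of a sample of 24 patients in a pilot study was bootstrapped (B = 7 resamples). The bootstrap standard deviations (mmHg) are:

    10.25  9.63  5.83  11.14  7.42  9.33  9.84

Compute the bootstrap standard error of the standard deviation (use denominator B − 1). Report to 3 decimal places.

SE* = 1.820

Bootstrap SE is the standard deviation of the 7 replicate standard deviations.
Mean of replicates: (10.25 + 9.63 + 5.83 + 11.14 + 7.42 + 9.33 + 9.84) / 7 = 63.4400 / 7 = 9.0629
Sum of squared deviations: (+1.1871)² + (+0.5671)² + (−3.2329)² + (+2.0771)² + (−1.6429)² + (+0.2671)² + (+0.7771)² = 19.8711
Variance = 19.8711 / 6 = 3.3119
SE* = √3.3119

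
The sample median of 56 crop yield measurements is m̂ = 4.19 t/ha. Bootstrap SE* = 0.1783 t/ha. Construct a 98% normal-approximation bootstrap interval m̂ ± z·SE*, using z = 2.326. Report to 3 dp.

Margin = 2.326 × 0.1783 = 0.4147
Interval: 4.19 ± 0.4147

(3.775, 4.605)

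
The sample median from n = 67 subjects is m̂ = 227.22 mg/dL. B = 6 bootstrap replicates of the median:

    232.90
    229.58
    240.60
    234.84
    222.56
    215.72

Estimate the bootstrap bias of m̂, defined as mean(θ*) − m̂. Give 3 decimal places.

mean(θ*) = (232.90 + 229.58 + 240.60 + 234.84 + 222.56 + 215.72) / 6 = 229.3667
bias = 229.3667 − 227.22

bias = +2.147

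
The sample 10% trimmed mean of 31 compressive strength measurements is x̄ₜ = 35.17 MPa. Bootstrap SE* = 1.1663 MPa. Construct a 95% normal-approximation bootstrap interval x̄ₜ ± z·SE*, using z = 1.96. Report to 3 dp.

(32.884, 37.456)

Margin = 1.96 × 1.1663 = 2.2859
Interval: 35.17 ± 2.2859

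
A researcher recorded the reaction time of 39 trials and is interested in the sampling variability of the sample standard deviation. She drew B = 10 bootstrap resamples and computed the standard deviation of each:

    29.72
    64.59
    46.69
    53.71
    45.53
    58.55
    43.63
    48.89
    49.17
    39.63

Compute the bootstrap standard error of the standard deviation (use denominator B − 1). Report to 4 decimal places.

SE* = 9.7321

Bootstrap SE is the standard deviation of the 10 replicate standard deviations.
Mean of replicates: (29.72 + 64.59 + 46.69 + 53.71 + 45.53 + 58.55 + 43.63 + 48.89 + 49.17 + 39.63) / 10 = 480.11000 / 10 = 48.01100
Sum of squared deviations: (−18.29100)² + (+16.57900)² + (−1.32100)² + (+5.69900)² + (−2.48100)² + (+10.53900)² + (−4.38100)² + (+0.87900)² + (+1.15900)² + (−8.38100)² = 852.42369
Variance = 852.42369 / 9 = 94.71374
SE* = √94.71374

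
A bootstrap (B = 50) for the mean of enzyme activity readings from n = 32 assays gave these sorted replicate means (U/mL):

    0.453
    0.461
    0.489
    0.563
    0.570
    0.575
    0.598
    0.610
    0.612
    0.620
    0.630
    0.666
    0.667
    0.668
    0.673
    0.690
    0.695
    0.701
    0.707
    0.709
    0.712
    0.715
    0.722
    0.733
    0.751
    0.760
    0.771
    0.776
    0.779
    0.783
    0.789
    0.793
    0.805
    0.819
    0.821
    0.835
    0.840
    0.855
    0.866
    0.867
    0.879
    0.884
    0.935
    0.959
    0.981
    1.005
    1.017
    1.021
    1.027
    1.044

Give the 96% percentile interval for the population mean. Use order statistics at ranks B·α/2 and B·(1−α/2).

(0.453, 1.027)

α = 0.04; lower rank = 50 × 0.020 = 1; upper rank = 50 × 0.980 = 49.
The 1st smallest replicate is 0.453; the 49th is 1.027.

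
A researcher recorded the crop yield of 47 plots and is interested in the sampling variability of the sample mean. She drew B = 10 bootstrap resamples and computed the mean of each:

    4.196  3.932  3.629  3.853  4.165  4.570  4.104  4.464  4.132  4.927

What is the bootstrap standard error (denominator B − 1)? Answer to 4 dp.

Bootstrap SE is the standard deviation of the 10 replicate means.
Mean of replicates: (4.196 + 3.932 + 3.629 + 3.853 + 4.165 + 4.570 + 4.104 + 4.464 + 4.132 + 4.927) / 10 = 41.97200 / 10 = 4.19720
Sum of squared deviations: (−0.00120)² + (−0.26520)² + (−0.56820)² + (−0.34420)² + (−0.03220)² + (+0.37280)² + (−0.09320)² + (+0.26680)² + (−0.06520)² + (+0.72980)² = 1.26840
Variance = 1.26840 / 9 = 0.14093
SE* = √0.14093

SE* = 0.3754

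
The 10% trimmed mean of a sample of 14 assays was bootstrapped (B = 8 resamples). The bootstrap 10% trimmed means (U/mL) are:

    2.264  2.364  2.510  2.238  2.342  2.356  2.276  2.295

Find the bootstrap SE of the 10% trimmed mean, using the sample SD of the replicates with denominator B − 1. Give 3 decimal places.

Bootstrap SE is the standard deviation of the 8 replicate 10% trimmed means.
Mean of replicates: (2.264 + 2.364 + 2.510 + 2.238 + 2.342 + 2.356 + 2.276 + 2.295) / 8 = 18.64500 / 8 = 2.33062
Sum of squared deviations: (−0.06663)² + (+0.03337)² + (+0.17937)² + (−0.09262)² + (+0.01138)² + (+0.02537)² + (−0.05463)² + (−0.03563)² = 0.05133
Variance = 0.05133 / 7 = 0.00733
SE* = √0.00733

SE* = 0.086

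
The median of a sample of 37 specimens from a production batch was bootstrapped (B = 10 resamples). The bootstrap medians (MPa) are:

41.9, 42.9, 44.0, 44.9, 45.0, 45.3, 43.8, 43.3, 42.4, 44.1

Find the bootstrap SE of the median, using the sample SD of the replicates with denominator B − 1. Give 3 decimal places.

SE* = 1.137

Bootstrap SE is the standard deviation of the 10 replicate medians.
Mean of replicates: (41.9 + 42.9 + 44.0 + 44.9 + 45.0 + 45.3 + 43.8 + 43.3 + 42.4 + 44.1) / 10 = 437.6000 / 10 = 43.7600
Sum of squared deviations: (−1.8600)² + (−0.8600)² + (+0.2400)² + (+1.1400)² + (+1.2400)² + (+1.5400)² + (+0.0400)² + (−0.4600)² + (−1.3600)² + (+0.3400)² = 11.6440
Variance = 11.6440 / 9 = 1.2938
SE* = √1.2938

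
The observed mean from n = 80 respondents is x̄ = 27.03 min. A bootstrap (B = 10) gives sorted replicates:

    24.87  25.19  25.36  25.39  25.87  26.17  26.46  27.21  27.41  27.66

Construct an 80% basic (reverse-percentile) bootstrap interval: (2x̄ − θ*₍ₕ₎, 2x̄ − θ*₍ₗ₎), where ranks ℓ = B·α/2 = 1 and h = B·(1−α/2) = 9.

(26.65, 29.19)

Percentile endpoints at ranks 1 and 9: θ*₍1₎ = 24.87, θ*₍9₎ = 27.41.
Basic interval reflects these around x̄:
  lower = 2 × 27.03 − 27.41 = 26.65
  upper = 2 × 27.03 − 24.87 = 29.19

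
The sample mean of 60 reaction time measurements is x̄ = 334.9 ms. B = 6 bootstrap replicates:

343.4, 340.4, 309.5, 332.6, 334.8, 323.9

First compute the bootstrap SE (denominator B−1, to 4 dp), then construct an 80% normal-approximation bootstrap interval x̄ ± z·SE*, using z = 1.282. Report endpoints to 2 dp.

(318.98, 350.82)

Mean of replicates = 330.7667; sum of squared deviations = 771.4533; SE* = √(771.4533/5) = 12.4214
Margin = 1.282 × 12.4214 = 15.924
Interval: 334.9 ± 15.924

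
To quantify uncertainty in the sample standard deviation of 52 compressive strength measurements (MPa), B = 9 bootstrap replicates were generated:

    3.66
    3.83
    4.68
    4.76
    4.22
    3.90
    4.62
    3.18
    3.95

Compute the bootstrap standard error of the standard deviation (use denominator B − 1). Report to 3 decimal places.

SE* = 0.528

Bootstrap SE is the standard deviation of the 9 replicate standard deviations.
Mean of replicates: (3.66 + 3.83 + 4.68 + 4.76 + 4.22 + 3.90 + 4.62 + 3.18 + 3.95) / 9 = 36.8000 / 9 = 4.0889
Sum of squared deviations: (−0.4289)² + (−0.2589)² + (+0.5911)² + (+0.6711)² + (+0.1311)² + (−0.1889)² + (+0.5311)² + (−0.9089)² + (−0.1389)² = 2.2311
Variance = 2.2311 / 8 = 0.2789
SE* = √0.2789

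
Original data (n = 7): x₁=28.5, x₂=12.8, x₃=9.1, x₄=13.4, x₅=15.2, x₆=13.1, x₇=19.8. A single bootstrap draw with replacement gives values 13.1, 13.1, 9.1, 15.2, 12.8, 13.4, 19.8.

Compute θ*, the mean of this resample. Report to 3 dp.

Mean = (13.1 + 13.1 + 9.1 + 15.2 + 12.8 + 13.4 + 19.8) / 7 = 96.50 / 7 = 13.786

θ* = 13.786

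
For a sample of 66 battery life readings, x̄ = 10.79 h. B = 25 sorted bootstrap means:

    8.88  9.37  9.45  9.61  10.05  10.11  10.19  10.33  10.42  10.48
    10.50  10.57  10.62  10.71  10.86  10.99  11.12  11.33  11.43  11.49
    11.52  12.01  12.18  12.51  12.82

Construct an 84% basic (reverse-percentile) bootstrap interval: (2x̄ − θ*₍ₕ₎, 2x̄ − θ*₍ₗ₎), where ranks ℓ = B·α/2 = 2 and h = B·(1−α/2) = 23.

Percentile endpoints at ranks 2 and 23: θ*₍2₎ = 9.37, θ*₍23₎ = 12.18.
Basic interval reflects these around x̄:
  lower = 2 × 10.79 − 12.18 = 9.40
  upper = 2 × 10.79 − 9.37 = 12.21

(9.40, 12.21)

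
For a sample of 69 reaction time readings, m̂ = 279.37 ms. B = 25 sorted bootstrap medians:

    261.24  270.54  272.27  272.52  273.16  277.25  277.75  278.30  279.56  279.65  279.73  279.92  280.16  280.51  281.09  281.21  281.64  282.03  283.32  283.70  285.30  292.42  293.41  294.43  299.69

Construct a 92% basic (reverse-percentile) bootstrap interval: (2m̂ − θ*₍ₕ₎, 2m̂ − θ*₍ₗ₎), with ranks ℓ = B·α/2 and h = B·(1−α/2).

Percentile endpoints at ranks 1 and 24: θ*₍1₎ = 261.24, θ*₍24₎ = 294.43.
Basic interval reflects these around m̂:
  lower = 2 × 279.37 − 294.43 = 264.31
  upper = 2 × 279.37 − 261.24 = 297.50

(264.31, 297.50)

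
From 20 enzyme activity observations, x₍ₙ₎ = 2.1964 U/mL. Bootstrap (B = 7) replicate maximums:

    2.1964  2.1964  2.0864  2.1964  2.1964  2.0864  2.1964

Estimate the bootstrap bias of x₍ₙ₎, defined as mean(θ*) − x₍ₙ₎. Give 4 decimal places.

bias = −0.0314

mean(θ*) = (2.1964 + 2.1964 + 2.0864 + 2.1964 + 2.1964 + 2.0864 + 2.1964) / 7 = 2.16497
bias = 2.16497 − 2.1964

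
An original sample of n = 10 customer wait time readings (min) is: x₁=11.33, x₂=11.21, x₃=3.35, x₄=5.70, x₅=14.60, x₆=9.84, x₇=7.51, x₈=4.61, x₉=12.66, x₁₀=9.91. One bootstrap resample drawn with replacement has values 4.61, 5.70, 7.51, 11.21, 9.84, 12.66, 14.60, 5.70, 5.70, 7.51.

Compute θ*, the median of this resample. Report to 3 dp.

θ* = 7.510

Sorted: 4.61, 5.70, 5.70, 5.70, 7.51, 7.51, 9.84, 11.21, 12.66, 14.60
Median = average of the two middle values = 7.510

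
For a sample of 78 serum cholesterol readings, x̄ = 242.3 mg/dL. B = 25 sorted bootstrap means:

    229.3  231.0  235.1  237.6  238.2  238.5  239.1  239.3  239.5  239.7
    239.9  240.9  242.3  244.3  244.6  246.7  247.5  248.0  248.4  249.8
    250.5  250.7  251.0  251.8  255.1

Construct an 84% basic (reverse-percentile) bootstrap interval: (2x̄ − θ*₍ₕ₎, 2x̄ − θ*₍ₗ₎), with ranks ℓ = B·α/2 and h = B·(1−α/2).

(233.6, 253.6)

Percentile endpoints at ranks 2 and 23: θ*₍2₎ = 231.0, θ*₍23₎ = 251.0.
Basic interval reflects these around x̄:
  lower = 2 × 242.3 − 251.0 = 233.6
  upper = 2 × 242.3 − 231.0 = 253.6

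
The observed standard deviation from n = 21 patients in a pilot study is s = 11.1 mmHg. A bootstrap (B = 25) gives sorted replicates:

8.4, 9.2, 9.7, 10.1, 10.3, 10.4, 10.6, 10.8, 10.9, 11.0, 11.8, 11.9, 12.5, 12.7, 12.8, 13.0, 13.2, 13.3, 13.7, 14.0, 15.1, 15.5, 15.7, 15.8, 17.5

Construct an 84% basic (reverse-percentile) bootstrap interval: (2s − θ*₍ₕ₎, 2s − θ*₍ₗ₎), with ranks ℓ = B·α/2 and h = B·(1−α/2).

(6.5, 13.0)

Percentile endpoints at ranks 2 and 23: θ*₍2₎ = 9.2, θ*₍23₎ = 15.7.
Basic interval reflects these around s:
  lower = 2 × 11.1 − 15.7 = 6.5
  upper = 2 × 11.1 − 9.2 = 13.0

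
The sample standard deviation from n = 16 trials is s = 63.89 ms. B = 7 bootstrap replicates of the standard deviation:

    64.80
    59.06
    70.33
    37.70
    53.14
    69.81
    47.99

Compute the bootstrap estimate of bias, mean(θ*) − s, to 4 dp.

bias = −6.3429

mean(θ*) = (64.80 + 59.06 + 70.33 + 37.70 + 53.14 + 69.81 + 47.99) / 7 = 57.54714
bias = 57.54714 − 63.89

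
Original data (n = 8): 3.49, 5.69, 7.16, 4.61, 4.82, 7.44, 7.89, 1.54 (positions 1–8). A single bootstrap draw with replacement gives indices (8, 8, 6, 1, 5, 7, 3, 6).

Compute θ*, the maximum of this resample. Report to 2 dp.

Resample values: 1.54, 1.54, 7.44, 3.49, 4.82, 7.89, 7.16, 7.44.
Maximum = 7.89

θ* = 7.89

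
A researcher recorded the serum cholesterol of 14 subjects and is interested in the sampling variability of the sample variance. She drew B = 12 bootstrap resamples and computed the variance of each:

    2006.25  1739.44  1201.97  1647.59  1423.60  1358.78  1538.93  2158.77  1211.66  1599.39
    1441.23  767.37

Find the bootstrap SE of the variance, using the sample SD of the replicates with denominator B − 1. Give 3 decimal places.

SE* = 371.479

Bootstrap SE is the standard deviation of the 12 replicate variances.
Mean of replicates: (2006.25 + 1739.44 + 1201.97 + 1647.59 + 1423.60 + 1358.78 + 1538.93 + 2158.77 + 1211.66 + 1599.39 + 1441.23 + 767.37) / 12 = 18094.9800 / 12 = 1507.9150
Sum of squared deviations: (+498.3350)² + (+231.5250)² + (−305.9450)² + (+139.6750)² + (−84.3150)² + (−149.1350)² + (+31.0150)² + (+650.8550)² + (−296.2550)² + (+91.4750)² + (−66.6850)² + (−740.5450)² = 1517965.9621
Variance = 1517965.9621 / 11 = 137996.9056
SE* = √137996.9056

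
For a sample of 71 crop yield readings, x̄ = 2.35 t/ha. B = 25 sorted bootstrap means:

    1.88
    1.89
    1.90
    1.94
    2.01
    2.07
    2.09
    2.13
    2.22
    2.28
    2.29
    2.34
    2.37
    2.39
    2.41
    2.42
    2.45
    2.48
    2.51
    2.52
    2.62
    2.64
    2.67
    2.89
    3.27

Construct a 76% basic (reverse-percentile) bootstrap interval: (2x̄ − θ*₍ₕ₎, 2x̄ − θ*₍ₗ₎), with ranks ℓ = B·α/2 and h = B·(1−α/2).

Percentile endpoints at ranks 3 and 22: θ*₍3₎ = 1.90, θ*₍22₎ = 2.64.
Basic interval reflects these around x̄:
  lower = 2 × 2.35 − 2.64 = 2.06
  upper = 2 × 2.35 − 1.90 = 2.80

(2.06, 2.80)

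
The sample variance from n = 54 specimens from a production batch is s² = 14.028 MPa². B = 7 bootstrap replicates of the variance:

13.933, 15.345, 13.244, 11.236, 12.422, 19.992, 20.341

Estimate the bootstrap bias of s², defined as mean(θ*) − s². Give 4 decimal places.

bias = +1.1881

mean(θ*) = (13.933 + 15.345 + 13.244 + 11.236 + 12.422 + 19.992 + 20.341) / 7 = 15.21614
bias = 15.21614 − 14.028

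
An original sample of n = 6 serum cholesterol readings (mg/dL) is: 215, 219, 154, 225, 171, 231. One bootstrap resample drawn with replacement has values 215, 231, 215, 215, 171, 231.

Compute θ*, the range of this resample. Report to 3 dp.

θ* = 60.000

Range = 231 − 171 = 60.000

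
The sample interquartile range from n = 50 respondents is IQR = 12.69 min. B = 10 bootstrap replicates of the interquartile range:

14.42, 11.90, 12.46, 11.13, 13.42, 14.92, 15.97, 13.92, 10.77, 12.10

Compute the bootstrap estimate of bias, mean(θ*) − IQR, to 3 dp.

bias = +0.411

mean(θ*) = (14.42 + 11.90 + 12.46 + 11.13 + 13.42 + 14.92 + 15.97 + 13.92 + 10.77 + 12.10) / 10 = 13.1010
bias = 13.1010 − 12.69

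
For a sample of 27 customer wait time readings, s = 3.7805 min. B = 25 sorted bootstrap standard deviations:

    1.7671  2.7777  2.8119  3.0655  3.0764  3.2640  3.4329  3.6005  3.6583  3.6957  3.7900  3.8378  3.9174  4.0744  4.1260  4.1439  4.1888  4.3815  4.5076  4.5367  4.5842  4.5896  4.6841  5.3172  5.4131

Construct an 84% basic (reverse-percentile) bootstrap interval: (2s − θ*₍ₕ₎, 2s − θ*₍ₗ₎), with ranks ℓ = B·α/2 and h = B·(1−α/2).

Percentile endpoints at ranks 2 and 23: θ*₍2₎ = 2.7777, θ*₍23₎ = 4.6841.
Basic interval reflects these around s:
  lower = 2 × 3.7805 − 4.6841 = 2.8769
  upper = 2 × 3.7805 − 2.7777 = 4.7833

(2.8769, 4.7833)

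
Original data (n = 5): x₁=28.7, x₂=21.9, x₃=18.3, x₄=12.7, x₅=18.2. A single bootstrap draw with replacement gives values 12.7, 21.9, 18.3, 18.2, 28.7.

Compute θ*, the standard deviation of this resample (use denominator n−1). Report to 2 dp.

Mean = 19.9600; sum of squared deviations = 138.7120
s² = 138.7120 / 4 = 34.6780
s = √34.6780 = 5.89

θ* = 5.89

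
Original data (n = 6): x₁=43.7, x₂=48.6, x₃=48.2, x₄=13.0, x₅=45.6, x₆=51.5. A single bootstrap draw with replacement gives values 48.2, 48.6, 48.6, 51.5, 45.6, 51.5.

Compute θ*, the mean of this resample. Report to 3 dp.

Mean = (48.2 + 48.6 + 48.6 + 51.5 + 45.6 + 51.5) / 6 = 294.00 / 6 = 49.000

θ* = 49.000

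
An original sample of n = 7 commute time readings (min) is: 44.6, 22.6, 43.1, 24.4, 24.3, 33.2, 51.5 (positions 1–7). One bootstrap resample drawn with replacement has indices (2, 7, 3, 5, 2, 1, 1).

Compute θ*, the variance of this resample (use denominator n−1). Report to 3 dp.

Resample values: 22.6, 51.5, 43.1, 24.3, 22.6, 44.6, 44.6.
Mean = 36.1857; sum of squared deviations = 934.3486
s² = 934.3486 / 6 = 155.7248

θ* = 155.725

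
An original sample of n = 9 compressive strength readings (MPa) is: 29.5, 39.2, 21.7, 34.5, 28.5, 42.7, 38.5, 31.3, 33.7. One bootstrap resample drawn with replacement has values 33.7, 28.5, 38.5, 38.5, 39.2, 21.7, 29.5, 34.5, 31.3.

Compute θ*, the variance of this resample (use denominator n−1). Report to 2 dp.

Mean = 32.8222; sum of squared deviations = 264.4756
s² = 264.4756 / 8 = 33.0594

θ* = 33.06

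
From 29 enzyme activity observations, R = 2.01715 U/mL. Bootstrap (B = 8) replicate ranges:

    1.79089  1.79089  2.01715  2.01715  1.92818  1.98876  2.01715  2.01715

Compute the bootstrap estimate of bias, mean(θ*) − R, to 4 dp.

mean(θ*) = (1.79089 + 1.79089 + 2.01715 + 2.01715 + 1.92818 + 1.98876 + 2.01715 + 2.01715) / 8 = 1.94592
bias = 1.94592 − 2.01715

bias = −0.0712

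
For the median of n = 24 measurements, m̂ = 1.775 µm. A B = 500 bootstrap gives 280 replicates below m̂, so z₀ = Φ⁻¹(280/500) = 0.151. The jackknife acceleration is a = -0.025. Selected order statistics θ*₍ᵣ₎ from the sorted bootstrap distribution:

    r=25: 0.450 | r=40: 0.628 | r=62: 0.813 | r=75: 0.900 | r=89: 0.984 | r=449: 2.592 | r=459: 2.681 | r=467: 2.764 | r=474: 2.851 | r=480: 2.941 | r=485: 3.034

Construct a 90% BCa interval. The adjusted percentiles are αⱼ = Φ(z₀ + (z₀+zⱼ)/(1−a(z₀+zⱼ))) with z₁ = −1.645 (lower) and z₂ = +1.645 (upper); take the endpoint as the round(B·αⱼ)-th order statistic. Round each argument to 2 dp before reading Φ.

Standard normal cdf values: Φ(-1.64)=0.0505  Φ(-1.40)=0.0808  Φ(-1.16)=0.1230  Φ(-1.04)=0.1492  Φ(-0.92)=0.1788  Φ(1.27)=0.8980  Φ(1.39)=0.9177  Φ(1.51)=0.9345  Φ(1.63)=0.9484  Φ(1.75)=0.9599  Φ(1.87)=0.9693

(0.628, 3.034)

Lower: z₀ + z₁ = 0.151 + (-1.645) = -1.494; 1 − a(z₀+z₁) = 1 − (-0.025)(-1.494) = 0.9627; argument = 0.151 + (-1.494)/0.9627 = -1.4010 → -1.40.
α₁ = Φ(-1.40) = 0.0808; rank = round(500 × 0.0808) = 40; θ*₍40₎ = 0.628.
Upper: z₀ + z₂ = 1.796; 1 − a(z₀+z₂) = 1.0449; argument = 1.8698 → 1.87; α₂ = 0.9693; rank = 485; θ*₍485₎ = 3.034.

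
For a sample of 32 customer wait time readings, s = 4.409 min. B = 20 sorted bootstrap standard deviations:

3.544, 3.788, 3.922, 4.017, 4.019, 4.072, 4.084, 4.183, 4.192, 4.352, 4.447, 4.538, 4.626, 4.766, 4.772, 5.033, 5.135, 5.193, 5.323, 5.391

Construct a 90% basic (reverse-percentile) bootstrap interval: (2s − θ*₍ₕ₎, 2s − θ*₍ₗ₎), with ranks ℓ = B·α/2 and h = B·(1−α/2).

(3.495, 5.274)

Percentile endpoints at ranks 1 and 19: θ*₍1₎ = 3.544, θ*₍19₎ = 5.323.
Basic interval reflects these around s:
  lower = 2 × 4.409 − 5.323 = 3.495
  upper = 2 × 4.409 − 3.544 = 5.274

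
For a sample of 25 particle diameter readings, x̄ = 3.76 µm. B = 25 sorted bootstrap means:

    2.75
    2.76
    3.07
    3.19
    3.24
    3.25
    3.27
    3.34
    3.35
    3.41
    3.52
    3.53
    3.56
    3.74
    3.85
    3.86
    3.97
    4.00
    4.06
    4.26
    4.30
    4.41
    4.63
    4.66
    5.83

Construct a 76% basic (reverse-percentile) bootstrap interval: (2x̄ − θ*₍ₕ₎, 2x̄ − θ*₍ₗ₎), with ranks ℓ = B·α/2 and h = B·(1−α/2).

(3.11, 4.45)

Percentile endpoints at ranks 3 and 22: θ*₍3₎ = 3.07, θ*₍22₎ = 4.41.
Basic interval reflects these around x̄:
  lower = 2 × 3.76 − 4.41 = 3.11
  upper = 2 × 3.76 − 3.07 = 4.45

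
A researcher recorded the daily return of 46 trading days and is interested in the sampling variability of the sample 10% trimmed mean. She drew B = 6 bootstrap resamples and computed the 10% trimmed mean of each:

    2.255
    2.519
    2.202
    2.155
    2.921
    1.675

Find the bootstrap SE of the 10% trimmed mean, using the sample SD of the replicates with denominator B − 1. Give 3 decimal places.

Bootstrap SE is the standard deviation of the 6 replicate 10% trimmed means.
Mean of replicates: (2.255 + 2.519 + 2.202 + 2.155 + 2.921 + 1.675) / 6 = 13.7270 / 6 = 2.2878
Sum of squared deviations: (−0.0328)² + (+0.2312)² + (−0.0858)² + (−0.1328)² + (+0.6332)² + (−0.6128)² = 0.8560
Variance = 0.8560 / 5 = 0.1712
SE* = √0.1712

SE* = 0.414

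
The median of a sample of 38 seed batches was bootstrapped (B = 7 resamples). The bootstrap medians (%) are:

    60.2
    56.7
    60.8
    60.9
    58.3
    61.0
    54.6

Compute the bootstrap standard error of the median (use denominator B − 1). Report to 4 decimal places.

Bootstrap SE is the standard deviation of the 7 replicate medians.
Mean of replicates: (60.2 + 56.7 + 60.8 + 60.9 + 58.3 + 61.0 + 54.6) / 7 = 412.50000 / 7 = 58.92857
Sum of squared deviations: (+1.27143)² + (−2.22857)² + (+1.87143)² + (+1.97143)² + (−0.62857)² + (+2.07143)² + (−4.32857)² = 37.39429
Variance = 37.39429 / 6 = 6.23238
SE* = √6.23238

SE* = 2.4965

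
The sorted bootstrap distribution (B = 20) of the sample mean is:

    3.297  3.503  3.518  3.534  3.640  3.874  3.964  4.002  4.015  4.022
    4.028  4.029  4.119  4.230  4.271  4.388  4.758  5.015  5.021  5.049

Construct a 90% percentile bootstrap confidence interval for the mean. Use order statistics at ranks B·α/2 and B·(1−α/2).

(3.297, 5.021)

α = 0.10; lower rank = 20 × 0.050 = 1; upper rank = 20 × 0.950 = 19.
The 1st smallest replicate is 3.297; the 19th is 5.021.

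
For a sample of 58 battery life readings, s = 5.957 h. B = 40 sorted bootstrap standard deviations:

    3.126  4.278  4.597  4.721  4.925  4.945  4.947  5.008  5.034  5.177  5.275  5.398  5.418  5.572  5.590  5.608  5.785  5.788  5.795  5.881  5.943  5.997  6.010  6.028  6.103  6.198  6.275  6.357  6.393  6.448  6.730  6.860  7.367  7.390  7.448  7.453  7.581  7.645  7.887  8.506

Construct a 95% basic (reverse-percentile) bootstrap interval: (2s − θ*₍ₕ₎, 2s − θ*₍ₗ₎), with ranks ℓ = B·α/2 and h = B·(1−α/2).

(4.027, 8.788)

Percentile endpoints at ranks 1 and 39: θ*₍1₎ = 3.126, θ*₍39₎ = 7.887.
Basic interval reflects these around s:
  lower = 2 × 5.957 − 7.887 = 4.027
  upper = 2 × 5.957 − 3.126 = 8.788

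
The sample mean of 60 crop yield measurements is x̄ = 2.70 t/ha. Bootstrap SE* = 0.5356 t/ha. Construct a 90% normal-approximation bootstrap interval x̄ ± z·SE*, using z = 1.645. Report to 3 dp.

Margin = 1.645 × 0.5356 = 0.8811
Interval: 2.70 ± 0.8811

(1.819, 3.581)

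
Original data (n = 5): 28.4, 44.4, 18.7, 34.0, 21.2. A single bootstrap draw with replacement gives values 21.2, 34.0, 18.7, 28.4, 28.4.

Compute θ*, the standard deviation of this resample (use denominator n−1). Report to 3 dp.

θ* = 6.159

Mean = 26.1400; sum of squared deviations = 151.7520
s² = 151.7520 / 4 = 37.9380
s = √37.9380 = 6.159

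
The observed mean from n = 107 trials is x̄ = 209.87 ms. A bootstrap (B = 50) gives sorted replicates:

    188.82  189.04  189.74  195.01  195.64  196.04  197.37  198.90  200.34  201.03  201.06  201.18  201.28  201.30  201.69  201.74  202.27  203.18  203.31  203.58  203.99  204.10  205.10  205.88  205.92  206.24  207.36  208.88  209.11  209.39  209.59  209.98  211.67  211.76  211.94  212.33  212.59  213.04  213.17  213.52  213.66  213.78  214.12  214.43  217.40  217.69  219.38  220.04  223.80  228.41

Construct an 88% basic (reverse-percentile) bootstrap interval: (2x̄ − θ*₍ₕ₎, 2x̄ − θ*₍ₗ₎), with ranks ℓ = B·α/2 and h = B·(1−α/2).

(200.36, 230.00)

Percentile endpoints at ranks 3 and 47: θ*₍3₎ = 189.74, θ*₍47₎ = 219.38.
Basic interval reflects these around x̄:
  lower = 2 × 209.87 − 219.38 = 200.36
  upper = 2 × 209.87 − 189.74 = 230.00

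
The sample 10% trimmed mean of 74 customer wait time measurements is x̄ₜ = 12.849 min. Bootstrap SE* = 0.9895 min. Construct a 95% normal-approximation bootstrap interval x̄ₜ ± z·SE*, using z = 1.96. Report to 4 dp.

(10.9096, 14.7884)

Margin = 1.96 × 0.9895 = 1.93942
Interval: 12.849 ± 1.93942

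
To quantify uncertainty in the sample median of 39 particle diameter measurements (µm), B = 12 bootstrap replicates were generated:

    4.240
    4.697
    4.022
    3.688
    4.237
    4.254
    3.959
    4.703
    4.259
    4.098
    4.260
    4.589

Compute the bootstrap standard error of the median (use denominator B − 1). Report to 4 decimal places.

Bootstrap SE is the standard deviation of the 12 replicate medians.
Mean of replicates: (4.240 + 4.697 + 4.022 + 3.688 + 4.237 + 4.254 + 3.959 + 4.703 + 4.259 + 4.098 + 4.260 + 4.589) / 12 = 51.00600 / 12 = 4.25050
Sum of squared deviations: (−0.01050)² + (+0.44650)² + (−0.22850)² + (−0.56250)² + (−0.01350)² + (+0.00350)² + (−0.29150)² + (+0.45250)² + (+0.00850)² + (−0.15250)² + (+0.00950)² + (+0.33850)² = 0.99602
Variance = 0.99602 / 11 = 0.09055
SE* = √0.09055

SE* = 0.3009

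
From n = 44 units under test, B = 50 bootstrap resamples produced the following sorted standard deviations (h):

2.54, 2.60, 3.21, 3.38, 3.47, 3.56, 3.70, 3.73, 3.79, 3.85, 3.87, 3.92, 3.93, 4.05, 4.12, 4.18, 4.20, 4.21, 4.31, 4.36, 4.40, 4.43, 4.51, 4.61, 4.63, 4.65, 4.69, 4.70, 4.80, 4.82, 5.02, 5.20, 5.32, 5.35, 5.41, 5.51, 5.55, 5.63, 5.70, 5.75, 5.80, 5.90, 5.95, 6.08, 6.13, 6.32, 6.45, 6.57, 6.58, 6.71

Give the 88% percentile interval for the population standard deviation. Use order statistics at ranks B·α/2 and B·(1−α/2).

α = 0.12; lower rank = 50 × 0.060 = 3; upper rank = 50 × 0.940 = 47.
The 3rd smallest replicate is 3.21; the 47th is 6.45.

(3.21, 6.45)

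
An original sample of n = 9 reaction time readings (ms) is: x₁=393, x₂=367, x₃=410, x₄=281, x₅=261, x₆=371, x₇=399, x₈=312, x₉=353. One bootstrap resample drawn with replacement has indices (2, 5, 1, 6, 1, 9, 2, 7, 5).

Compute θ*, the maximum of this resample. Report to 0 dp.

Resample values: 367, 261, 393, 371, 393, 353, 367, 399, 261.
Maximum = 399

θ* = 399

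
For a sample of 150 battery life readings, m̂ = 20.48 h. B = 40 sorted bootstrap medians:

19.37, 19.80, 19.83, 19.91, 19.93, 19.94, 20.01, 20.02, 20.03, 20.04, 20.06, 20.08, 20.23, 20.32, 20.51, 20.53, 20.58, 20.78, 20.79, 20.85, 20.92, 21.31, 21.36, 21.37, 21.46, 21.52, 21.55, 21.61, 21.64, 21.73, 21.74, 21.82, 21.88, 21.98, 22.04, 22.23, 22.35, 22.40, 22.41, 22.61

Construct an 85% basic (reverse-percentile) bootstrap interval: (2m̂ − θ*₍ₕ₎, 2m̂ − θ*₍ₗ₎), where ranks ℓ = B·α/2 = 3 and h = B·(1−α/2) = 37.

Percentile endpoints at ranks 3 and 37: θ*₍3₎ = 19.83, θ*₍37₎ = 22.35.
Basic interval reflects these around m̂:
  lower = 2 × 20.48 − 22.35 = 18.61
  upper = 2 × 20.48 − 19.83 = 21.13

(18.61, 21.13)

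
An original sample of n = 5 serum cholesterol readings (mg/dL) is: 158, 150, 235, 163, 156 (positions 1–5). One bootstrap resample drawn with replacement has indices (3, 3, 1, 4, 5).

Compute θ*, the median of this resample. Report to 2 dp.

θ* = 163.00

Resample values: 235, 235, 158, 163, 156.
Sorted: 156, 158, 163, 235, 235
Median = middle value = 163.00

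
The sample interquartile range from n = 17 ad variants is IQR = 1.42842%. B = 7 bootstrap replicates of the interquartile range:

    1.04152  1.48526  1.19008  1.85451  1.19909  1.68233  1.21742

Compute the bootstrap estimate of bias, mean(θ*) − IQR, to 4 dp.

bias = −0.0470

mean(θ*) = (1.04152 + 1.48526 + 1.19008 + 1.85451 + 1.19909 + 1.68233 + 1.21742) / 7 = 1.38146
bias = 1.38146 − 1.42842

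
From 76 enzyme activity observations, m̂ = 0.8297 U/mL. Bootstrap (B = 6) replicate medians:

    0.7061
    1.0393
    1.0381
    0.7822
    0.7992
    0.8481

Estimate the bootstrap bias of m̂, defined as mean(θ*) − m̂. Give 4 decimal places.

mean(θ*) = (0.7061 + 1.0393 + 1.0381 + 0.7822 + 0.7992 + 0.8481) / 6 = 0.86883
bias = 0.86883 − 0.8297

bias = +0.0391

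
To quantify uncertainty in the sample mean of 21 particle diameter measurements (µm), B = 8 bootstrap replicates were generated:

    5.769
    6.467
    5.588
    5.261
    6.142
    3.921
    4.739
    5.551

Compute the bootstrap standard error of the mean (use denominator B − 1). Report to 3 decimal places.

SE* = 0.804

Bootstrap SE is the standard deviation of the 8 replicate means.
Mean of replicates: (5.769 + 6.467 + 5.588 + 5.261 + 6.142 + 3.921 + 4.739 + 5.551) / 8 = 43.4380 / 8 = 5.4298
Sum of squared deviations: (+0.3392)² + (+1.0372)² + (+0.1582)² + (−0.1688)² + (+0.7123)² + (−1.5088)² + (−0.6908)² + (+0.1212)² = 4.5200
Variance = 4.5200 / 7 = 0.6457
SE* = √0.6457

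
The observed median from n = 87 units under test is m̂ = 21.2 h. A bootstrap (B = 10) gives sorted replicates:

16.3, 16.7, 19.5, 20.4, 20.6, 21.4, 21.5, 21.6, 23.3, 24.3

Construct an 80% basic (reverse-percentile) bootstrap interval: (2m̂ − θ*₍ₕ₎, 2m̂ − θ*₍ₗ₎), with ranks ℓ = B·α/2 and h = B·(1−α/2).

(19.1, 26.1)

Percentile endpoints at ranks 1 and 9: θ*₍1₎ = 16.3, θ*₍9₎ = 23.3.
Basic interval reflects these around m̂:
  lower = 2 × 21.2 − 23.3 = 19.1
  upper = 2 × 21.2 − 16.3 = 26.1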